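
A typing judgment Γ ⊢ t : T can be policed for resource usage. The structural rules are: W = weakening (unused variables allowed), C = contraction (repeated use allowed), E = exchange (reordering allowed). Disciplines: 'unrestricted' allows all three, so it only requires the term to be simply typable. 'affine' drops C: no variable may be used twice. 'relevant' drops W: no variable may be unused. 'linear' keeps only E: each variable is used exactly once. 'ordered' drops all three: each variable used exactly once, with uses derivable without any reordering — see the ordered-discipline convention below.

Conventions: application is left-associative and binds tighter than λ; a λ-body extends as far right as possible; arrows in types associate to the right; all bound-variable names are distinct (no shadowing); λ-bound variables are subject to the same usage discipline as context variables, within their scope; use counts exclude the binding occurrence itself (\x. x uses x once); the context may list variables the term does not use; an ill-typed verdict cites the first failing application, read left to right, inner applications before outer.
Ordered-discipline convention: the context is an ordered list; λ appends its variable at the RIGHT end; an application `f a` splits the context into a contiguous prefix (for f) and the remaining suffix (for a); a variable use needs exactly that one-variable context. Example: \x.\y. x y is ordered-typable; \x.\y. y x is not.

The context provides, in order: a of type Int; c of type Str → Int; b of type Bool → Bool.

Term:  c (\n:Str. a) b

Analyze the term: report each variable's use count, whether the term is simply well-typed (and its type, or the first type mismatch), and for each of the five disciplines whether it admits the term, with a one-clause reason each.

variable uses: a: 1×, c: 1×, b: 1×, n (λ-bound): 0×
order of uses: c, a, b
typing: ill-typed: an application expects Str but receives Str → Int
ordered: ✗ — fails simple typing
linear: ✗ — a type mismatch blocks all five
affine: ✗ — the type mismatch rejects it
relevant: ✗ — not simply typable
unrestricted: ✗ — fails simple typing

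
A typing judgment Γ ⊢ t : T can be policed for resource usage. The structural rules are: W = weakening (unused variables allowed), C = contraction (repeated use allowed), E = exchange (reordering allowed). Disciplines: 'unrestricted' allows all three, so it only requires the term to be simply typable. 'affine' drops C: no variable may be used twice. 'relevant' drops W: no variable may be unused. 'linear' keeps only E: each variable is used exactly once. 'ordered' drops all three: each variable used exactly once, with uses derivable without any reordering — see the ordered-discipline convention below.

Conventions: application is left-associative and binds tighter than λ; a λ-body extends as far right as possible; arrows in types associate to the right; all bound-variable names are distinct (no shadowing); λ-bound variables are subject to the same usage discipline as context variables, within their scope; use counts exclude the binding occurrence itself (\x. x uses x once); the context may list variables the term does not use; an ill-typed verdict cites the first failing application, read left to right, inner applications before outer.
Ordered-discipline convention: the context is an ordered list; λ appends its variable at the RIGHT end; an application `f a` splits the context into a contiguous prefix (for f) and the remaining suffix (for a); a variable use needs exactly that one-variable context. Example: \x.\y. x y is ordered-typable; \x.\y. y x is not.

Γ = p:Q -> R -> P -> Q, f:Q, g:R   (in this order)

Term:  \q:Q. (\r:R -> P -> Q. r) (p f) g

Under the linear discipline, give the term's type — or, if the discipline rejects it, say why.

not well-typed under linear — unused: q — weakening required
usage: p=1; f=1; g=1; q [bound]=0; r [bound]=1
uses in reading order: r, p, f, g
typing: well-typed — term : Q -> P -> Q
across the five disciplines: ordered ✗ · linear ✗ · affine ✓ · relevant ✗ · unrestricted ✓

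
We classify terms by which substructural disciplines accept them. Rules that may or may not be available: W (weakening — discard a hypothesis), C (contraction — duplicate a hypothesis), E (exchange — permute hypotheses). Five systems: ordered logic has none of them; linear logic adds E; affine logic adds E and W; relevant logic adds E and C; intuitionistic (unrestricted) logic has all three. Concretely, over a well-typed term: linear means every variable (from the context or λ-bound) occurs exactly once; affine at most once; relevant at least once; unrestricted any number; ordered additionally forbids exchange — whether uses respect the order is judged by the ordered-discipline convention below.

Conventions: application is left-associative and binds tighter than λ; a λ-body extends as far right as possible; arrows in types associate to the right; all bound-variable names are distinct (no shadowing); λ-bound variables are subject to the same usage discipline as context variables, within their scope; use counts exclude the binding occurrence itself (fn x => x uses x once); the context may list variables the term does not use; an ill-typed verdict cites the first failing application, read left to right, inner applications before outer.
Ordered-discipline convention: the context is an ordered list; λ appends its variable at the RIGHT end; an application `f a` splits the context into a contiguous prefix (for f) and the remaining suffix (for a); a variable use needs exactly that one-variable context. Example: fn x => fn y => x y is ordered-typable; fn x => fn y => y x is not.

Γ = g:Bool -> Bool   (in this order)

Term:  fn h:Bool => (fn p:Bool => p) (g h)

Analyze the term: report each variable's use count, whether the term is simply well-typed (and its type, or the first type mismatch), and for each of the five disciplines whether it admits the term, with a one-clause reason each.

variable uses: g=1, h (bound)=1, p (bound)=1
uses in reading order: p, g, h
typing: the term checks, with type Bool -> Bool
ordered: ✓ — single-use (g, h, p), ordered derivation ok
linear: ✓ — exactly-once usage across g, h, p
affine: ✓ — at most one use each (g, h, p)
relevant: ✓ — every one of g, h, p appears
unrestricted: ✓ — typability at Bool -> Bool is all that's needed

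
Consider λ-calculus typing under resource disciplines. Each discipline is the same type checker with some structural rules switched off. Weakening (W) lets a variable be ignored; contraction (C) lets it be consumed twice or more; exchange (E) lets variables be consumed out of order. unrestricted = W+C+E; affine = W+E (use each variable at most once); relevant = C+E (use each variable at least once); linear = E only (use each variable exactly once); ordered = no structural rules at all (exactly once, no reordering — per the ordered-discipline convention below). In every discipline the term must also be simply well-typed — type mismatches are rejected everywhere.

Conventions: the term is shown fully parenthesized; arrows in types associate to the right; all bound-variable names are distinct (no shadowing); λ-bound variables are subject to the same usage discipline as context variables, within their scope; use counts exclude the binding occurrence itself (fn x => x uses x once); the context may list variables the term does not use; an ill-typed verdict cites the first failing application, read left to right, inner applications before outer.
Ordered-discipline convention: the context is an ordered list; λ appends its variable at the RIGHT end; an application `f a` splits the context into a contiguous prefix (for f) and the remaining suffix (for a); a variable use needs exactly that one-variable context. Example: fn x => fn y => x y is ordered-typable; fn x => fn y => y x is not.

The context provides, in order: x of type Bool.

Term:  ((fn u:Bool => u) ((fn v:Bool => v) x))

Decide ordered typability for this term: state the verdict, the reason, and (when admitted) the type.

yes — x, u, v once each; derivable with no W/C/E; term : Bool
counts: x: 1; u (bound): 1; v (bound): 1
left-to-right use order: u, v, x
typing: ✓ — Bool
summary: ordered ✓; linear ✓; affine ✓; relevant ✓; unrestricted ✓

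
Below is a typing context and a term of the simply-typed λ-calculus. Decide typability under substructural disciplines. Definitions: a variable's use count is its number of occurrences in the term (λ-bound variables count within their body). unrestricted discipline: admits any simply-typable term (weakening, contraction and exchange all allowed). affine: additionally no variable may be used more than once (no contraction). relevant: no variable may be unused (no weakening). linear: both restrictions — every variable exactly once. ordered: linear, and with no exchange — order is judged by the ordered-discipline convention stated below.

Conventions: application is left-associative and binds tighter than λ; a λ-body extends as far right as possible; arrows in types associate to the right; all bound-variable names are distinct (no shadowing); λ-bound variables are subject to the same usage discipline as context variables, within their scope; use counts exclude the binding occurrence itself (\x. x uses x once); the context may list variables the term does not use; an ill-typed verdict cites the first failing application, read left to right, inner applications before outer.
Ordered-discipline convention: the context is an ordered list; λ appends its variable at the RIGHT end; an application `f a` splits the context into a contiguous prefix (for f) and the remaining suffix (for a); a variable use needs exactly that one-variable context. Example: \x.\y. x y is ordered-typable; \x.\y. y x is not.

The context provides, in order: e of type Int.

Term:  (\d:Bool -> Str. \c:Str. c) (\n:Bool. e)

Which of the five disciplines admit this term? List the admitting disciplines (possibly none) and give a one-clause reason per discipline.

admitted in: none
counts: e: 1×, d (bound): 0×, c (bound): 1×, n (bound): 0×
left-to-right use order: c, e
typing: ill-typed: argument of type Bool -> Int where Bool -> Str is required
ordered ✗ (the type mismatch rejects it)
linear ✗ (not simply typable)
affine ✗ (fails simple typing)
relevant ✗ (a type mismatch blocks all five)
unrestricted ✗ (the type mismatch rejects it)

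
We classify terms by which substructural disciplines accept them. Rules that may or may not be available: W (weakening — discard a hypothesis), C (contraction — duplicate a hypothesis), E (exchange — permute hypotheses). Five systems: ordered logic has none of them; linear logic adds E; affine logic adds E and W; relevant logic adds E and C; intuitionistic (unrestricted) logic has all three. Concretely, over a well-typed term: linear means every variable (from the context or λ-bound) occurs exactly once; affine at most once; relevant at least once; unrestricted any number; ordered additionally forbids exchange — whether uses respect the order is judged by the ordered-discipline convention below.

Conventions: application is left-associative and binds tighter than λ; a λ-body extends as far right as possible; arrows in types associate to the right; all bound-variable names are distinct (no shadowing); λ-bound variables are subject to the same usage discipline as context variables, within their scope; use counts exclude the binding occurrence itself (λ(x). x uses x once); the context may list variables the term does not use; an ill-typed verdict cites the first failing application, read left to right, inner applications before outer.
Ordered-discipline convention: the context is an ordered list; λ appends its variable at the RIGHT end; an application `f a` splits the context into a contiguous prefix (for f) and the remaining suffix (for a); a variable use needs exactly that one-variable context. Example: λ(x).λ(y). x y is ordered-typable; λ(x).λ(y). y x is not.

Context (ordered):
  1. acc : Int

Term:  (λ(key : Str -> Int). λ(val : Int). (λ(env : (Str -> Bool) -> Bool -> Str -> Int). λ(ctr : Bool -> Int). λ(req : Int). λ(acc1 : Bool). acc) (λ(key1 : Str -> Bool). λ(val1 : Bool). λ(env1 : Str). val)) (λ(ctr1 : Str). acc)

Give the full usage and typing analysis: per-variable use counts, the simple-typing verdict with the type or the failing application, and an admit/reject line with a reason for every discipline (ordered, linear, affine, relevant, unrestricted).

counts: acc ×2, key (bound) ×0, val (bound) ×1, env (bound) ×0, ctr (bound) ×0, req (bound) ×0, acc1 (bound) ×0, key1 (bound) ×0, val1 (bound) ×0, env1 (bound) ×0, ctr1 (bound) ×0
left-to-right use order: acc, val, acc
typing: well-typed at Int -> (Bool -> Int) -> Int -> Bool -> Int
ordered: ✗ — uses contraction: acc ×2; needs weakening: key, env, ctr, req, acc1, key1, val1, env1, ctr1 unused
linear: ✗ — uses contraction: acc ×2; needs weakening: key, env, ctr, req, acc1, key1, val1, env1, ctr1 unused
affine: ✗ — uses contraction: acc ×2
relevant: ✗ — needs weakening: key, env, ctr, req, acc1, key1, val1, env1, ctr1 unused
unrestricted: ✓ — typability at Int -> (Bool -> Int) -> Int -> Bool -> Int is all that's needed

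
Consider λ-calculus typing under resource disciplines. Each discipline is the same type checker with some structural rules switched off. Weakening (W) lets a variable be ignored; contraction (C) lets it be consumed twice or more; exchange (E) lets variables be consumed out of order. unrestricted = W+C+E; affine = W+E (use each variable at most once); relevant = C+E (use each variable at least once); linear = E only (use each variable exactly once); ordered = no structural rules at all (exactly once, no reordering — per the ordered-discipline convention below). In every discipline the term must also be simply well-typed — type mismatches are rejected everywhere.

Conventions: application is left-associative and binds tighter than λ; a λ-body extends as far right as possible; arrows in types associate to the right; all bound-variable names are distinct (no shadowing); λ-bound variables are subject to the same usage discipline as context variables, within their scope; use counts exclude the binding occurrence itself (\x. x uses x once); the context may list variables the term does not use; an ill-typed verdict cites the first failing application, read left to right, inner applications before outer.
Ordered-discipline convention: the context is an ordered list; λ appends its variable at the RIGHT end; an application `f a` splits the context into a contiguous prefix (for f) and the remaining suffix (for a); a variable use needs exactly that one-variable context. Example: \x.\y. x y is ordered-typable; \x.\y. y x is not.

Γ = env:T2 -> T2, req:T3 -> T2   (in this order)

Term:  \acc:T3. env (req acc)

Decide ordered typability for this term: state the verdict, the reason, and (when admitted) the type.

yes — env, req, acc once each; derivable with no W/C/E; term : T3 -> T2
use counts: env: 1; req: 1; acc [bound]: 1
uses in reading order: env, req, acc
typing: the term checks, with type T3 -> T2
summary: ordered ✓; linear ✓; affine ✓; relevant ✓; unrestricted ✓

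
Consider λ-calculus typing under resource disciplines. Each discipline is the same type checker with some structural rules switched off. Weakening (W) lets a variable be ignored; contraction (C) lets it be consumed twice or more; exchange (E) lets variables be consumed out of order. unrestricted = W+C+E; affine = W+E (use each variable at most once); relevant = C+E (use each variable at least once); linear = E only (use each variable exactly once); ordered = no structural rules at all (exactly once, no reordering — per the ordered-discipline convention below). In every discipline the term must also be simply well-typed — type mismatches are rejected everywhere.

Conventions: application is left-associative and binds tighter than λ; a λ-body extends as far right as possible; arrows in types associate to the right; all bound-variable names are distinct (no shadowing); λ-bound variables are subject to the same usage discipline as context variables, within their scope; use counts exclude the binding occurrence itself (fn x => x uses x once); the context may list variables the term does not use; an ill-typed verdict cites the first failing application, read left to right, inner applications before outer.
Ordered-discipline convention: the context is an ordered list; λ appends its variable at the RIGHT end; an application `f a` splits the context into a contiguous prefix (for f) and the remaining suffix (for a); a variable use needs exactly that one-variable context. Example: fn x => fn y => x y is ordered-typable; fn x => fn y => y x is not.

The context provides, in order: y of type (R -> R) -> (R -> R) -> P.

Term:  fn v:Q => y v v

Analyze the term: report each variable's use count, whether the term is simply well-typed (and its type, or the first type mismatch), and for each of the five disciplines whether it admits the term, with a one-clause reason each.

variable uses: y=1; v [bound]=2
use order (left to right): y, v, v
typing: ill-typed: a function awaiting R -> R gets Q
ordered: ✗ — fails simple typing
linear: ✗ — a type mismatch blocks all five
affine: ✗ — the type mismatch rejects it
relevant: ✗ — not simply typable
unrestricted: ✗ — fails simple typing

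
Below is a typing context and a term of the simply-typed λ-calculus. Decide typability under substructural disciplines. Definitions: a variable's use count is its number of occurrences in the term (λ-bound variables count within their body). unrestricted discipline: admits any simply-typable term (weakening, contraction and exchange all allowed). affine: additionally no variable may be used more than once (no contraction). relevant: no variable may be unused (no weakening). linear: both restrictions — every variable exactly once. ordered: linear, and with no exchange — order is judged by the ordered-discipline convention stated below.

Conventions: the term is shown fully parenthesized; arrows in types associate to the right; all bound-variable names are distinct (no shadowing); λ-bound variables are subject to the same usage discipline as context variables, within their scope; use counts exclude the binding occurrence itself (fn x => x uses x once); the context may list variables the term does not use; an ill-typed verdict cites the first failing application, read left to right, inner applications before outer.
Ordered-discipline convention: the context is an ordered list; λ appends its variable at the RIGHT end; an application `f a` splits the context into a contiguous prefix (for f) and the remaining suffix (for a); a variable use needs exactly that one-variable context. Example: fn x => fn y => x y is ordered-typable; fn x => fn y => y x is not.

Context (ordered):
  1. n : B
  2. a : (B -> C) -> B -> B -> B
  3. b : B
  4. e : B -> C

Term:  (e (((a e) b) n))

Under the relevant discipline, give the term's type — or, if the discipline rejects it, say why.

term : C
usage: n=1; a=1; b=1; e=2
uses in reading order: e, a, e, b, n
typing: well-typed at C
all disciplines: ordered ✗; linear ✗; affine ✗; relevant ✓; unrestricted ✓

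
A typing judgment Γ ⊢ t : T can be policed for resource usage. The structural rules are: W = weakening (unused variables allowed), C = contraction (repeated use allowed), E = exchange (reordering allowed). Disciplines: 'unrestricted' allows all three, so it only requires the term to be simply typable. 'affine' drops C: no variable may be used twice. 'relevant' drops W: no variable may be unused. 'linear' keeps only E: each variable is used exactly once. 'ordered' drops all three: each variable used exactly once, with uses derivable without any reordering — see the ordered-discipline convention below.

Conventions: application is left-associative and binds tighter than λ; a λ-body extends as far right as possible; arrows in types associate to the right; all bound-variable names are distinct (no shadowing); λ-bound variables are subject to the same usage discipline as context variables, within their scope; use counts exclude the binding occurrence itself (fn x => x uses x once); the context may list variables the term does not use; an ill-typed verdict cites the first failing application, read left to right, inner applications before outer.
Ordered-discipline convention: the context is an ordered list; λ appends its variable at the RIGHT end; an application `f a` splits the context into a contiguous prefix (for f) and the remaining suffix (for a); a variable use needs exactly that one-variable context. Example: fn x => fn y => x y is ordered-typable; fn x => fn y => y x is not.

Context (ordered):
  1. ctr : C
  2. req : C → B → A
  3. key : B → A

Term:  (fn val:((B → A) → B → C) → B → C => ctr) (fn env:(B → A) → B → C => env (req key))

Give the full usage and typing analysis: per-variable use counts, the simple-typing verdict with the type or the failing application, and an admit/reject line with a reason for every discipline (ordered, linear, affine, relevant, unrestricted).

counts: ctr: 1, req: 1, key: 1, val [bound]: 0, env [bound]: 1
use order (left to right): ctr, env, req, key
typing: ill-typed: argument of type B → A where C is required
ordered: ✗ — fails simple typing
linear: ✗ — a type mismatch blocks all five
affine: ✗ — the type mismatch rejects it
relevant: ✗ — not simply typable
unrestricted: ✗ — fails simple typing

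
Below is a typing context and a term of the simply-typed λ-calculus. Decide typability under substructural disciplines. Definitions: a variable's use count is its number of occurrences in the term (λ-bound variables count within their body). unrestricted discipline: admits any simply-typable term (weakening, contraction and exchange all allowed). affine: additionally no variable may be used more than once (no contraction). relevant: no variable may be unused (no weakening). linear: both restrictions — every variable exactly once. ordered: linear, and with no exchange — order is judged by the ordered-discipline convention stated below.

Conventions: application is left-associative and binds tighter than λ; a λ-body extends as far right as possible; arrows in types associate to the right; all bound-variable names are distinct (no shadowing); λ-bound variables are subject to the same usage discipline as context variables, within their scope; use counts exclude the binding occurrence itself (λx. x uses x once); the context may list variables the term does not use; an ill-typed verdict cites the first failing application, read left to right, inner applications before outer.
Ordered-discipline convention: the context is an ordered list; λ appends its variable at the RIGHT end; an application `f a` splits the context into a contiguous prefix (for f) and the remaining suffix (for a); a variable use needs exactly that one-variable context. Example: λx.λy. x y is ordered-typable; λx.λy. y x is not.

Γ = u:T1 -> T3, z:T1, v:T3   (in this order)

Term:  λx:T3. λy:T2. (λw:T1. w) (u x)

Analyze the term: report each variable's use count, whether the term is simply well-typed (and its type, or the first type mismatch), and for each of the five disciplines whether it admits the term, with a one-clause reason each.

use counts: u=1, z=0, v=0, x (λ-bound)=1, y (λ-bound)=0, w (λ-bound)=1
left-to-right use order: w, u, x
typing: ill-typed: argument of type T3 where T1 is required
ordered ✗ (a type mismatch blocks all five)
linear ✗ (the type mismatch rejects it)
affine ✗ (not simply typable)
relevant ✗ (fails simple typing)
unrestricted ✗ (a type mismatch blocks all five)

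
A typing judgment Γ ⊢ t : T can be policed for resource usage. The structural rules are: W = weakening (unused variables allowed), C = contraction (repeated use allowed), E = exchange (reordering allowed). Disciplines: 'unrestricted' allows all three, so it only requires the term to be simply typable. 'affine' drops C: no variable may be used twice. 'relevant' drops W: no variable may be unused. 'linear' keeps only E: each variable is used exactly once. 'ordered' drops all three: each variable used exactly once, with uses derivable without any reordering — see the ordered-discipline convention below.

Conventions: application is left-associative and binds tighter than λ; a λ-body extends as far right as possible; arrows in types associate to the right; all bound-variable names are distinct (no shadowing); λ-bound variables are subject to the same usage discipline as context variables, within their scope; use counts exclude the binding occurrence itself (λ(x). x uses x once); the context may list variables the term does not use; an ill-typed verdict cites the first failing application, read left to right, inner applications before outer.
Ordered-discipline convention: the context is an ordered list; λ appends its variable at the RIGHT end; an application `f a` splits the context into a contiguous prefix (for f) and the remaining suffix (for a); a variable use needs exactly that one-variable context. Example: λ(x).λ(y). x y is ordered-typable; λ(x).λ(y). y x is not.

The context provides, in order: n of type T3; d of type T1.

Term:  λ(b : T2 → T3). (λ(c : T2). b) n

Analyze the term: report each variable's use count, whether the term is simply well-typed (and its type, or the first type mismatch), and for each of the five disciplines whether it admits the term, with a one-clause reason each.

use counts: n: 1×; d: 0×; b [bound]: 1×; c [bound]: 0×
uses in reading order: b, n
typing: ill-typed: an argument T3 mismatches the expected T2
ordered: ✗, the type mismatch rejects it
linear: ✗, not simply typable
affine: ✗, fails simple typing
relevant: ✗, a type mismatch blocks all five
unrestricted: ✗, the type mismatch rejects it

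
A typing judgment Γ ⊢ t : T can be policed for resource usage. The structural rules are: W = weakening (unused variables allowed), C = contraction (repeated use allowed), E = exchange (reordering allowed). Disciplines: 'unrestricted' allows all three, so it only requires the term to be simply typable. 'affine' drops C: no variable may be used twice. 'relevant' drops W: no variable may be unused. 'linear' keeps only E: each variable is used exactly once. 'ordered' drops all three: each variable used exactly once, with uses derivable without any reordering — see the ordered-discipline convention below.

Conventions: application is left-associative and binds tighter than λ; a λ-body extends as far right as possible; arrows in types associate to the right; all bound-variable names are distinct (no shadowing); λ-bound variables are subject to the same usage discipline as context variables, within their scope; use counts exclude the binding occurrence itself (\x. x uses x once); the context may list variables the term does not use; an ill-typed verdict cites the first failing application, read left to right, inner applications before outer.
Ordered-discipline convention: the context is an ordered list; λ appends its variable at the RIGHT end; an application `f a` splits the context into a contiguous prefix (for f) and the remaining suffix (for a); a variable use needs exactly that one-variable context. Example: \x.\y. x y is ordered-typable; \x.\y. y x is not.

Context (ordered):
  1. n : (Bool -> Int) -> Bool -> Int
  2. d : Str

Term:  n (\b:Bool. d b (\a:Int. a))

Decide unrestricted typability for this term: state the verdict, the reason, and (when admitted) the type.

no — not simply typable
counts: n=1; d=1; b (bound)=1; a (bound)=1
left-to-right use order: n, d, b, a
typing: ill-typed: non-arrow in function slot: Str
across the five disciplines: ordered ✗, linear ✗, affine ✗, relevant ✗, unrestricted ✗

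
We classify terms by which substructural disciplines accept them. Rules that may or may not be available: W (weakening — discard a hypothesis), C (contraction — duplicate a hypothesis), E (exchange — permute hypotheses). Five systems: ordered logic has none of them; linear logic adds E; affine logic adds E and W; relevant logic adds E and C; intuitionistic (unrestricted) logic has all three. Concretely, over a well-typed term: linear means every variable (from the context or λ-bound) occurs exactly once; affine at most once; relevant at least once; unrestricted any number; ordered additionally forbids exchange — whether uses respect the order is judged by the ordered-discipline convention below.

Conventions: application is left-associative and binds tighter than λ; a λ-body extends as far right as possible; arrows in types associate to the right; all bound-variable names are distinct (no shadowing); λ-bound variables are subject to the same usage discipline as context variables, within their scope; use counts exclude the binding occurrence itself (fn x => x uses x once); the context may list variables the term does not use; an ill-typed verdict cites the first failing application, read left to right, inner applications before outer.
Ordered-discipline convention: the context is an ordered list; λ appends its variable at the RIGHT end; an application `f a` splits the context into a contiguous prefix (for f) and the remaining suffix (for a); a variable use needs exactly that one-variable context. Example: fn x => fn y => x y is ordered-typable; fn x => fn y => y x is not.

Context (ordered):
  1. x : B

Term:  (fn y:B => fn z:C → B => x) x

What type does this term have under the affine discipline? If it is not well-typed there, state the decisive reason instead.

not well-typed under affine — repeated use of x ×2
variable uses: x ×2, y [bound] ×0, z [bound] ×0
use order (left to right): x, x
typing: the term checks, with type (C → B) → B
across the five disciplines: ordered ✗; linear ✗; affine ✗; relevant ✗; unrestricted ✓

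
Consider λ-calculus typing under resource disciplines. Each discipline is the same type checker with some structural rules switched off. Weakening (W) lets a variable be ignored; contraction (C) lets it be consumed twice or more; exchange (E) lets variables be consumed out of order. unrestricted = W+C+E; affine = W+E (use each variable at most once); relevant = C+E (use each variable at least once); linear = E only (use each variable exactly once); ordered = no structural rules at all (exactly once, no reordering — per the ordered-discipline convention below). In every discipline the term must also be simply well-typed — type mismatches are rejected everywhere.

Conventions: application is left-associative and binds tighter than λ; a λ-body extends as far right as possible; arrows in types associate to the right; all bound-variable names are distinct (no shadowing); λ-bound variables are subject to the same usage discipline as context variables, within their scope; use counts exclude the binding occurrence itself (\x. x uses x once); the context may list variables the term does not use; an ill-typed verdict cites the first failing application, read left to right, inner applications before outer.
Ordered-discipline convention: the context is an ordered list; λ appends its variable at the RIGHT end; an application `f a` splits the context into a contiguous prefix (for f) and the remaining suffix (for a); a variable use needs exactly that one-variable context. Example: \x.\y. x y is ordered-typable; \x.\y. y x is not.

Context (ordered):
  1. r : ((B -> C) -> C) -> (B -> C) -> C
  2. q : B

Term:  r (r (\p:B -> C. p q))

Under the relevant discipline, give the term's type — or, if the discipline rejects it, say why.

term : (B -> C) -> C
use counts: r: 2, q: 1, p (bound): 1
uses in reading order: r, r, p, q
typing: ✓ — (B -> C) -> C
across the five disciplines: ordered ✗, linear ✗, affine ✗, relevant ✓, unrestricted ✓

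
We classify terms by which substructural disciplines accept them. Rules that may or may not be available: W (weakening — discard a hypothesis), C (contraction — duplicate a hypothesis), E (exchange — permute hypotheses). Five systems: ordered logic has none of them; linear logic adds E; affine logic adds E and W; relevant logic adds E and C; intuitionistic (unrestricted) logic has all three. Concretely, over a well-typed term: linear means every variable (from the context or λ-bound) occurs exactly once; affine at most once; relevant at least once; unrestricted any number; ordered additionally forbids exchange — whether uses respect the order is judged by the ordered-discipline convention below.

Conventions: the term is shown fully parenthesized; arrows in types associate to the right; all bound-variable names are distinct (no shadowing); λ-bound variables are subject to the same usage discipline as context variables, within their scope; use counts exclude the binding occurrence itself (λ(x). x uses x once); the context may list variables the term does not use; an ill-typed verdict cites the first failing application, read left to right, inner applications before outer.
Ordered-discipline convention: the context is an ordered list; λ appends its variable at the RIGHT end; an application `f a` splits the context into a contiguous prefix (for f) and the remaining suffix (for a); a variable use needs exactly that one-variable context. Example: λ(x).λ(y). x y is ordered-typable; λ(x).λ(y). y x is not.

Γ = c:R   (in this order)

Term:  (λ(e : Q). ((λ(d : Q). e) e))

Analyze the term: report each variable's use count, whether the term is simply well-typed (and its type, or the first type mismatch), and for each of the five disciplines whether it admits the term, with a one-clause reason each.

counts: c ×0; e (λ-bound) ×2; d (λ-bound) ×0
use order (left to right): e, e
typing: the term checks, with type Q → Q
ordered: ✗ — e ×2 used more than once (contraction); c, d left unused
linear: ✗ — e ×2 used more than once (contraction); c, d left unused
affine: ✗ — e ×2 used more than once (contraction)
relevant: ✗ — c, d left unused
unrestricted: ✓ — simply typable at Q → Q; W, C, E all held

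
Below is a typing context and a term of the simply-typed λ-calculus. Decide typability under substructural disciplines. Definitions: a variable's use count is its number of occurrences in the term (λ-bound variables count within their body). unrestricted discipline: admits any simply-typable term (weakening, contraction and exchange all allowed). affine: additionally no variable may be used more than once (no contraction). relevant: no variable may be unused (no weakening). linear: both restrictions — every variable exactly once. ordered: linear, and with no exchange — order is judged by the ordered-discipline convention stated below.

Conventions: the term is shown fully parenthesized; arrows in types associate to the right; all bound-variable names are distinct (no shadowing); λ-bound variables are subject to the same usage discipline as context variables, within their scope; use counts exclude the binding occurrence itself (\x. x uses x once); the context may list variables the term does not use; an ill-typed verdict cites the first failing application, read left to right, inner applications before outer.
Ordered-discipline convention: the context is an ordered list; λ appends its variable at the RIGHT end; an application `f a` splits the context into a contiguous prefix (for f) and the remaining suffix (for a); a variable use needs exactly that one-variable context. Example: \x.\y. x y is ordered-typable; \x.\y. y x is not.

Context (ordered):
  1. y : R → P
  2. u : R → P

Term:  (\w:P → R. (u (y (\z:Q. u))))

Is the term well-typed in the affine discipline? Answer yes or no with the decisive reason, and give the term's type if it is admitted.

no — fails simple typing
usage: y: 1×, u: 2×, w [bound]: 0×, z [bound]: 0×
use order (left to right): u, y, u
typing: ill-typed: an application expects R but receives Q → R → P
per-discipline verdicts: ordered ✗; linear ✗; affine ✗; relevant ✗; unrestricted ✗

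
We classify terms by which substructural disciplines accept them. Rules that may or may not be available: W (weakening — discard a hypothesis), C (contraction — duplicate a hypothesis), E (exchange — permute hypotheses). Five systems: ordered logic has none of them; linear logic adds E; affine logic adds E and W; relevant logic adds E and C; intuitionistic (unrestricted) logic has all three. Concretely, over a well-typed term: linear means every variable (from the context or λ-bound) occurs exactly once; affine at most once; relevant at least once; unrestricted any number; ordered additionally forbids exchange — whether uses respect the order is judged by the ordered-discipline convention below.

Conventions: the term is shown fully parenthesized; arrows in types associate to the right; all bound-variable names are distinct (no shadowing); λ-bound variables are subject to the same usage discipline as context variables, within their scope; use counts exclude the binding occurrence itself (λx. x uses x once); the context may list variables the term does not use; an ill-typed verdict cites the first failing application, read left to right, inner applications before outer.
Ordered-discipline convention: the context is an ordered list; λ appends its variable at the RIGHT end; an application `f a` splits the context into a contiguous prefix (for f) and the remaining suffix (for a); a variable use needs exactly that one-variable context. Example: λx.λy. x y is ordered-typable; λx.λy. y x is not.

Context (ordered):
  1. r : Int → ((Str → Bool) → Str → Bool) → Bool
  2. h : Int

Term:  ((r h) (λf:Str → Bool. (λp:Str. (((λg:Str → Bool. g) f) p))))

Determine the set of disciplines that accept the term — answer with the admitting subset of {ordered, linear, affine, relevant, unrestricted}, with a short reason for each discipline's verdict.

admitted by: ordered, linear, affine, relevant, unrestricted
counts: r=1; h=1; f (bound)=1; p (bound)=1; g (bound)=1
left-to-right use order: r, h, g, f, p
typing: well-typed — term : Bool
ordered: ✓ — r, h, f, p, g: once each, no exchange needed
linear: ✓ — r, h, f, p, g: one use apiece
affine: ✓ — r, h, f, p, g: no repeats, contraction unneeded
relevant: ✓ — every one of r, h, f, p, g appears
unrestricted: ✓ — typability at Bool is all that's needed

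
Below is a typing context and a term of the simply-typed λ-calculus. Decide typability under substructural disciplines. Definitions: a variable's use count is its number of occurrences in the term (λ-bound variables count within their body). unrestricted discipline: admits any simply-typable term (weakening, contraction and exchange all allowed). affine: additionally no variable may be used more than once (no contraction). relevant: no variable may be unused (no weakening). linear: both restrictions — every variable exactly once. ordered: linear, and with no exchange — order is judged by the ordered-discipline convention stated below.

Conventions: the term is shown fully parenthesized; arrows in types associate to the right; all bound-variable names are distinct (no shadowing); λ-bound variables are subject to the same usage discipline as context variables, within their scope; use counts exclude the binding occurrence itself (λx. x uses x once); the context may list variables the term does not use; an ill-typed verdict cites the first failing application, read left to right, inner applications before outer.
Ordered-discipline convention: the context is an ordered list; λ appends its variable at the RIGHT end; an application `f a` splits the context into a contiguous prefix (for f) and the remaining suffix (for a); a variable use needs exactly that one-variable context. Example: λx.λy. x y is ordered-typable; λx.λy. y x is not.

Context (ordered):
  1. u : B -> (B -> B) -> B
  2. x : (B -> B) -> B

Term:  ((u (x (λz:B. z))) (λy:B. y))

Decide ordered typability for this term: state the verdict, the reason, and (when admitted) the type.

yes — u, x, z, y once each; derivable with no W/C/E; term : B
usage: u: 1×, x: 1×, z (bound): 1×, y (bound): 1×
uses in reading order: u, x, z, y
typing: the term checks, with type B
across the five disciplines: ordered ✓ · linear ✓ · affine ✓ · relevant ✓ · unrestricted ✓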